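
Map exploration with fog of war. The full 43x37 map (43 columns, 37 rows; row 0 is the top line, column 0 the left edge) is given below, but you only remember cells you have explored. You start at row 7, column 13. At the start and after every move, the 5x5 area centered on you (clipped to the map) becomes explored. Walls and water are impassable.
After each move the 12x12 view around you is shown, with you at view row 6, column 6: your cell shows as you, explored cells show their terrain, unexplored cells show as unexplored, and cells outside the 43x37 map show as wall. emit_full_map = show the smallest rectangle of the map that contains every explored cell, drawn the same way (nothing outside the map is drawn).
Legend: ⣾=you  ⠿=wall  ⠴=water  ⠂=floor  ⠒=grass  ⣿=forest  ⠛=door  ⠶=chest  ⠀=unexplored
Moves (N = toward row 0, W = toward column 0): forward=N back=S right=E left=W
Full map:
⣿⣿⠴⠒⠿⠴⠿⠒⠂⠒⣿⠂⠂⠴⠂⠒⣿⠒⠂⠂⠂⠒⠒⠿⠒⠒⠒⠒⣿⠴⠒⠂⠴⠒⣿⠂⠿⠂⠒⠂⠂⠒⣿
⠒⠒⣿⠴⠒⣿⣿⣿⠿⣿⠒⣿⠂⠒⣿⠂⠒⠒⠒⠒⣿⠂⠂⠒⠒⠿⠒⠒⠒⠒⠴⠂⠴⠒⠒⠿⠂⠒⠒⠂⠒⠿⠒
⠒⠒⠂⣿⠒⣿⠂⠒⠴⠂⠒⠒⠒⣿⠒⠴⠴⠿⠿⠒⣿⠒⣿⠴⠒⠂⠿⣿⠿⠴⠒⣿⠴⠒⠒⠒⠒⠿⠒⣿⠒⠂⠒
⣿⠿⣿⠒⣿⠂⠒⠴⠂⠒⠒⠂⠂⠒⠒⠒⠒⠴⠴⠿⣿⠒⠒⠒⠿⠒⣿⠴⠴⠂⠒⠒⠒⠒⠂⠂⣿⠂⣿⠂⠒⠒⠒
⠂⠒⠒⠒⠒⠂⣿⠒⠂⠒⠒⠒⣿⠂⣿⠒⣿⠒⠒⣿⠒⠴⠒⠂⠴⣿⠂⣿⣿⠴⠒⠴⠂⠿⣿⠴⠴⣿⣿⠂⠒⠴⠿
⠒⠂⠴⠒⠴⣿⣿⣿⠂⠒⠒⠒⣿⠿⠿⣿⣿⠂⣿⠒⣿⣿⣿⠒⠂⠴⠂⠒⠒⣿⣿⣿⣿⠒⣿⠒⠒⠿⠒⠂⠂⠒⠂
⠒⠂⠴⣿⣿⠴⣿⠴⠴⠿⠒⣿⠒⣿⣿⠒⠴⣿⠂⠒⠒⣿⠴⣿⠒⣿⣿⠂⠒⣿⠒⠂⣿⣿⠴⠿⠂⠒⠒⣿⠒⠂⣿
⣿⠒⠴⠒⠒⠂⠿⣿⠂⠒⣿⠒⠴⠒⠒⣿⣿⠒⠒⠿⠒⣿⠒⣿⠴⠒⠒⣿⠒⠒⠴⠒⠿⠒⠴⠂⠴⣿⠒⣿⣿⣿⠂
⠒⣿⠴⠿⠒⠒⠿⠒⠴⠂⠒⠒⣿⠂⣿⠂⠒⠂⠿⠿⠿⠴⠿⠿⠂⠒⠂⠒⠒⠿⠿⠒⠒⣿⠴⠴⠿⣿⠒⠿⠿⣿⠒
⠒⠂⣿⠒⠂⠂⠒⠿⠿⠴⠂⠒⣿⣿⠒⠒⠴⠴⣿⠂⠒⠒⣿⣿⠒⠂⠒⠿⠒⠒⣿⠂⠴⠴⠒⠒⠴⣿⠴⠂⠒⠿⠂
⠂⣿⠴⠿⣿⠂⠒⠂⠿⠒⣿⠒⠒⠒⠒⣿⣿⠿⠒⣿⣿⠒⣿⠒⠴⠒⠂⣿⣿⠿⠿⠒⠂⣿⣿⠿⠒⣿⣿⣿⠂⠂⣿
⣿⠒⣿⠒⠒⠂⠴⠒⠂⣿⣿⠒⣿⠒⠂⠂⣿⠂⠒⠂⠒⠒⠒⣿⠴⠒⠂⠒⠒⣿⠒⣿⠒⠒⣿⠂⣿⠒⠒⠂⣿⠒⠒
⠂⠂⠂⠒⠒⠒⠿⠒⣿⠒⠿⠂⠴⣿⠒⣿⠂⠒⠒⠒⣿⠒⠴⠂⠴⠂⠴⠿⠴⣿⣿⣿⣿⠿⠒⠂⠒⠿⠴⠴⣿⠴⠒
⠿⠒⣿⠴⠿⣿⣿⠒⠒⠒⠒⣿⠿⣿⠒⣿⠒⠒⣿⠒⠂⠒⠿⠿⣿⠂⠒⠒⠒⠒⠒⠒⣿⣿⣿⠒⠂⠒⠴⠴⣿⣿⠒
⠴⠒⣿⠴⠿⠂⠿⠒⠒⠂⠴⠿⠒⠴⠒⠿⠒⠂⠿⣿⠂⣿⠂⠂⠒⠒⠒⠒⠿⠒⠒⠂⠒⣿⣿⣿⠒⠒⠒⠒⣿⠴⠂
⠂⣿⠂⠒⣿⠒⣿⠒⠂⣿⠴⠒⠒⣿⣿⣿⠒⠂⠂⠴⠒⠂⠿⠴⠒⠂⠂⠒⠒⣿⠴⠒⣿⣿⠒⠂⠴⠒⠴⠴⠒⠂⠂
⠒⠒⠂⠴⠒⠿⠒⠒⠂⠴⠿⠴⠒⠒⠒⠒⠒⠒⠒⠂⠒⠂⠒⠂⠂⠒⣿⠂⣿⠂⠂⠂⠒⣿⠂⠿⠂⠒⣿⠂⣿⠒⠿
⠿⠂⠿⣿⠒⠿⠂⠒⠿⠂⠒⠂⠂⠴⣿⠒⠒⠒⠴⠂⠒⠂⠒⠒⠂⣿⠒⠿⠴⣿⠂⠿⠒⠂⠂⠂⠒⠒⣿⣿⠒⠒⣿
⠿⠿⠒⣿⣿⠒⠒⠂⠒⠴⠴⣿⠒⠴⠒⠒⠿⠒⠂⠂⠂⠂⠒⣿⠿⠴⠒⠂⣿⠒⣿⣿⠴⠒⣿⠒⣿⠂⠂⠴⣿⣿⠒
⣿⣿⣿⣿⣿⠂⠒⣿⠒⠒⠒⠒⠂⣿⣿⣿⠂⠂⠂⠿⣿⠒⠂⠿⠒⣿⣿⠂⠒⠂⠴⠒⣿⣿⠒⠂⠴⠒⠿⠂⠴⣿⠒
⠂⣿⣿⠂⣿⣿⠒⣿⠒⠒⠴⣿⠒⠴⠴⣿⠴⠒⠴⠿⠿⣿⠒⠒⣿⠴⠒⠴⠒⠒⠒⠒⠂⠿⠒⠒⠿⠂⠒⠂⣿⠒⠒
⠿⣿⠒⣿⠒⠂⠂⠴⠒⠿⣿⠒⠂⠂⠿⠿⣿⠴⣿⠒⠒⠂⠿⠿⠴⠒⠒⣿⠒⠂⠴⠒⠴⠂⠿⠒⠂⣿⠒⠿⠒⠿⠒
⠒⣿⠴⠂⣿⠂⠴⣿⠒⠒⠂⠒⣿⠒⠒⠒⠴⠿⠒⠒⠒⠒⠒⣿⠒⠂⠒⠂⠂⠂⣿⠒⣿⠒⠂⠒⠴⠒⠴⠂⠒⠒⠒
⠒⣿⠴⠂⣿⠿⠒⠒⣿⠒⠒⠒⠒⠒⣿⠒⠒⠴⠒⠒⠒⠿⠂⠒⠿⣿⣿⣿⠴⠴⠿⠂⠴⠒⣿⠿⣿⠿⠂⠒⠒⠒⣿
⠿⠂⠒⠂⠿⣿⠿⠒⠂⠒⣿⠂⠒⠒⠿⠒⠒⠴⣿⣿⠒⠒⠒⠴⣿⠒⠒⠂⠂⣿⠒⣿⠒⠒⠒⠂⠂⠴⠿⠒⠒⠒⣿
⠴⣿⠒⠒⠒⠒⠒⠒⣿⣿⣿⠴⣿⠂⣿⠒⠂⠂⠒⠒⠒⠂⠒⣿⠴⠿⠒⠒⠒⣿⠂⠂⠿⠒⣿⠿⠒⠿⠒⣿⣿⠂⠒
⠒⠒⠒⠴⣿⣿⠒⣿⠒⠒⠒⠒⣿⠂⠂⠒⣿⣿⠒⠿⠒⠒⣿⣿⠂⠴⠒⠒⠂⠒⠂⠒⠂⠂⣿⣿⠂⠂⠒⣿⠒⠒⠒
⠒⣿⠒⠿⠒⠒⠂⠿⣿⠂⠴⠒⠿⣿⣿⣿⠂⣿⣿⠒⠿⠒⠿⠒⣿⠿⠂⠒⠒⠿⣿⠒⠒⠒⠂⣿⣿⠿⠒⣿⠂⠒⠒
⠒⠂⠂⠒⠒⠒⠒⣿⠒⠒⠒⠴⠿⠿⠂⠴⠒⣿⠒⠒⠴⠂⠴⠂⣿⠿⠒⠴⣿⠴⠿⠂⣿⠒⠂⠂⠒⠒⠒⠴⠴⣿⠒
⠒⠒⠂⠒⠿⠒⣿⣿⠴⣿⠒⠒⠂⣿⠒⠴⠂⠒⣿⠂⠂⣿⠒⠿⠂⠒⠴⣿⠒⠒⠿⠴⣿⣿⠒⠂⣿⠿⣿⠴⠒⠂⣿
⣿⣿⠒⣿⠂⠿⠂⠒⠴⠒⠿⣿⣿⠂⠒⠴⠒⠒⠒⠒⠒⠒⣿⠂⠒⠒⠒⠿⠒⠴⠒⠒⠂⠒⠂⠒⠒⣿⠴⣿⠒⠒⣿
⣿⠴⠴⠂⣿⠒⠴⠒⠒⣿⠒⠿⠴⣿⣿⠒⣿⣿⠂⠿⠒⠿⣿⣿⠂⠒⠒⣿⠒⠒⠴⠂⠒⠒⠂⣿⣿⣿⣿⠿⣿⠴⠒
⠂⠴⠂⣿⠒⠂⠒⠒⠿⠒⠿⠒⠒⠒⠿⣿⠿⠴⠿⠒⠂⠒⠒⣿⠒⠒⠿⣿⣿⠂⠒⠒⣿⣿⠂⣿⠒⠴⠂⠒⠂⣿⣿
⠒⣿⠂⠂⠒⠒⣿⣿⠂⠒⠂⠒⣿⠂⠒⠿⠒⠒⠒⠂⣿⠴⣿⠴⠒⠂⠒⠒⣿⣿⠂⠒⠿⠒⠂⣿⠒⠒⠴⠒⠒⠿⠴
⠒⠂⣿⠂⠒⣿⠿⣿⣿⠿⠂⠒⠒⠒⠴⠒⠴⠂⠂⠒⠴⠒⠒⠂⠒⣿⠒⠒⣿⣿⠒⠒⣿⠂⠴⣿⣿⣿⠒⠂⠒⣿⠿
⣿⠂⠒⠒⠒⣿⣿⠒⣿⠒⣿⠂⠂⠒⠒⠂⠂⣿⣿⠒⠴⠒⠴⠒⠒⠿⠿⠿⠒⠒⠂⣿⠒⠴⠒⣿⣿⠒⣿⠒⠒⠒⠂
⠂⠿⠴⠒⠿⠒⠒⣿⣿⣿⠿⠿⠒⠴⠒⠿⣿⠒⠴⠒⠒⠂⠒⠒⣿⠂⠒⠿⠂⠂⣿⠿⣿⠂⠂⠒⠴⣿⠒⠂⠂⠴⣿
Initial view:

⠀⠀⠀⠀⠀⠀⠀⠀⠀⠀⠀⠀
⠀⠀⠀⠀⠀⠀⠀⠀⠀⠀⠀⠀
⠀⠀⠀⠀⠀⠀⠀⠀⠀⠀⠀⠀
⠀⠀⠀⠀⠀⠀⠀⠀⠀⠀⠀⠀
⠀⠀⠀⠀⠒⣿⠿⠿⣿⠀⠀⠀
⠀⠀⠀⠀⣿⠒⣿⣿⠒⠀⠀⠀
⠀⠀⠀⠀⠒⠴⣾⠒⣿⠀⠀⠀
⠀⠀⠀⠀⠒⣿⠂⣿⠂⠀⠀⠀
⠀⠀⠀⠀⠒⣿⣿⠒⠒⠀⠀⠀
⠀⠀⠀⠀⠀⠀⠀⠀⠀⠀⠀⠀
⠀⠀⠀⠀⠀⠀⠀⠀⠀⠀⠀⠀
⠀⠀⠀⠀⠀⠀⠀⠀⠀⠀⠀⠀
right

⠀⠀⠀⠀⠀⠀⠀⠀⠀⠀⠀⠀
⠀⠀⠀⠀⠀⠀⠀⠀⠀⠀⠀⠀
⠀⠀⠀⠀⠀⠀⠀⠀⠀⠀⠀⠀
⠀⠀⠀⠀⠀⠀⠀⠀⠀⠀⠀⠀
⠀⠀⠀⠒⣿⠿⠿⣿⣿⠀⠀⠀
⠀⠀⠀⣿⠒⣿⣿⠒⠴⠀⠀⠀
⠀⠀⠀⠒⠴⠒⣾⣿⣿⠀⠀⠀
⠀⠀⠀⠒⣿⠂⣿⠂⠒⠀⠀⠀
⠀⠀⠀⠒⣿⣿⠒⠒⠴⠀⠀⠀
⠀⠀⠀⠀⠀⠀⠀⠀⠀⠀⠀⠀
⠀⠀⠀⠀⠀⠀⠀⠀⠀⠀⠀⠀
⠀⠀⠀⠀⠀⠀⠀⠀⠀⠀⠀⠀

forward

⠀⠀⠀⠀⠀⠀⠀⠀⠀⠀⠀⠀
⠀⠀⠀⠀⠀⠀⠀⠀⠀⠀⠀⠀
⠀⠀⠀⠀⠀⠀⠀⠀⠀⠀⠀⠀
⠀⠀⠀⠀⠀⠀⠀⠀⠀⠀⠀⠀
⠀⠀⠀⠀⣿⠂⣿⠒⣿⠀⠀⠀
⠀⠀⠀⠒⣿⠿⠿⣿⣿⠀⠀⠀
⠀⠀⠀⣿⠒⣿⣾⠒⠴⠀⠀⠀
⠀⠀⠀⠒⠴⠒⠒⣿⣿⠀⠀⠀
⠀⠀⠀⠒⣿⠂⣿⠂⠒⠀⠀⠀
⠀⠀⠀⠒⣿⣿⠒⠒⠴⠀⠀⠀
⠀⠀⠀⠀⠀⠀⠀⠀⠀⠀⠀⠀
⠀⠀⠀⠀⠀⠀⠀⠀⠀⠀⠀⠀

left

⠀⠀⠀⠀⠀⠀⠀⠀⠀⠀⠀⠀
⠀⠀⠀⠀⠀⠀⠀⠀⠀⠀⠀⠀
⠀⠀⠀⠀⠀⠀⠀⠀⠀⠀⠀⠀
⠀⠀⠀⠀⠀⠀⠀⠀⠀⠀⠀⠀
⠀⠀⠀⠀⠒⣿⠂⣿⠒⣿⠀⠀
⠀⠀⠀⠀⠒⣿⠿⠿⣿⣿⠀⠀
⠀⠀⠀⠀⣿⠒⣾⣿⠒⠴⠀⠀
⠀⠀⠀⠀⠒⠴⠒⠒⣿⣿⠀⠀
⠀⠀⠀⠀⠒⣿⠂⣿⠂⠒⠀⠀
⠀⠀⠀⠀⠒⣿⣿⠒⠒⠴⠀⠀
⠀⠀⠀⠀⠀⠀⠀⠀⠀⠀⠀⠀
⠀⠀⠀⠀⠀⠀⠀⠀⠀⠀⠀⠀

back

⠀⠀⠀⠀⠀⠀⠀⠀⠀⠀⠀⠀
⠀⠀⠀⠀⠀⠀⠀⠀⠀⠀⠀⠀
⠀⠀⠀⠀⠀⠀⠀⠀⠀⠀⠀⠀
⠀⠀⠀⠀⠒⣿⠂⣿⠒⣿⠀⠀
⠀⠀⠀⠀⠒⣿⠿⠿⣿⣿⠀⠀
⠀⠀⠀⠀⣿⠒⣿⣿⠒⠴⠀⠀
⠀⠀⠀⠀⠒⠴⣾⠒⣿⣿⠀⠀
⠀⠀⠀⠀⠒⣿⠂⣿⠂⠒⠀⠀
⠀⠀⠀⠀⠒⣿⣿⠒⠒⠴⠀⠀
⠀⠀⠀⠀⠀⠀⠀⠀⠀⠀⠀⠀
⠀⠀⠀⠀⠀⠀⠀⠀⠀⠀⠀⠀
⠀⠀⠀⠀⠀⠀⠀⠀⠀⠀⠀⠀

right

⠀⠀⠀⠀⠀⠀⠀⠀⠀⠀⠀⠀
⠀⠀⠀⠀⠀⠀⠀⠀⠀⠀⠀⠀
⠀⠀⠀⠀⠀⠀⠀⠀⠀⠀⠀⠀
⠀⠀⠀⠒⣿⠂⣿⠒⣿⠀⠀⠀
⠀⠀⠀⠒⣿⠿⠿⣿⣿⠀⠀⠀
⠀⠀⠀⣿⠒⣿⣿⠒⠴⠀⠀⠀
⠀⠀⠀⠒⠴⠒⣾⣿⣿⠀⠀⠀
⠀⠀⠀⠒⣿⠂⣿⠂⠒⠀⠀⠀
⠀⠀⠀⠒⣿⣿⠒⠒⠴⠀⠀⠀
⠀⠀⠀⠀⠀⠀⠀⠀⠀⠀⠀⠀
⠀⠀⠀⠀⠀⠀⠀⠀⠀⠀⠀⠀
⠀⠀⠀⠀⠀⠀⠀⠀⠀⠀⠀⠀

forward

⠀⠀⠀⠀⠀⠀⠀⠀⠀⠀⠀⠀
⠀⠀⠀⠀⠀⠀⠀⠀⠀⠀⠀⠀
⠀⠀⠀⠀⠀⠀⠀⠀⠀⠀⠀⠀
⠀⠀⠀⠀⠀⠀⠀⠀⠀⠀⠀⠀
⠀⠀⠀⠒⣿⠂⣿⠒⣿⠀⠀⠀
⠀⠀⠀⠒⣿⠿⠿⣿⣿⠀⠀⠀
⠀⠀⠀⣿⠒⣿⣾⠒⠴⠀⠀⠀
⠀⠀⠀⠒⠴⠒⠒⣿⣿⠀⠀⠀
⠀⠀⠀⠒⣿⠂⣿⠂⠒⠀⠀⠀
⠀⠀⠀⠒⣿⣿⠒⠒⠴⠀⠀⠀
⠀⠀⠀⠀⠀⠀⠀⠀⠀⠀⠀⠀
⠀⠀⠀⠀⠀⠀⠀⠀⠀⠀⠀⠀

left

⠀⠀⠀⠀⠀⠀⠀⠀⠀⠀⠀⠀
⠀⠀⠀⠀⠀⠀⠀⠀⠀⠀⠀⠀
⠀⠀⠀⠀⠀⠀⠀⠀⠀⠀⠀⠀
⠀⠀⠀⠀⠀⠀⠀⠀⠀⠀⠀⠀
⠀⠀⠀⠀⠒⣿⠂⣿⠒⣿⠀⠀
⠀⠀⠀⠀⠒⣿⠿⠿⣿⣿⠀⠀
⠀⠀⠀⠀⣿⠒⣾⣿⠒⠴⠀⠀
⠀⠀⠀⠀⠒⠴⠒⠒⣿⣿⠀⠀
⠀⠀⠀⠀⠒⣿⠂⣿⠂⠒⠀⠀
⠀⠀⠀⠀⠒⣿⣿⠒⠒⠴⠀⠀
⠀⠀⠀⠀⠀⠀⠀⠀⠀⠀⠀⠀
⠀⠀⠀⠀⠀⠀⠀⠀⠀⠀⠀⠀

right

⠀⠀⠀⠀⠀⠀⠀⠀⠀⠀⠀⠀
⠀⠀⠀⠀⠀⠀⠀⠀⠀⠀⠀⠀
⠀⠀⠀⠀⠀⠀⠀⠀⠀⠀⠀⠀
⠀⠀⠀⠀⠀⠀⠀⠀⠀⠀⠀⠀
⠀⠀⠀⠒⣿⠂⣿⠒⣿⠀⠀⠀
⠀⠀⠀⠒⣿⠿⠿⣿⣿⠀⠀⠀
⠀⠀⠀⣿⠒⣿⣾⠒⠴⠀⠀⠀
⠀⠀⠀⠒⠴⠒⠒⣿⣿⠀⠀⠀
⠀⠀⠀⠒⣿⠂⣿⠂⠒⠀⠀⠀
⠀⠀⠀⠒⣿⣿⠒⠒⠴⠀⠀⠀
⠀⠀⠀⠀⠀⠀⠀⠀⠀⠀⠀⠀
⠀⠀⠀⠀⠀⠀⠀⠀⠀⠀⠀⠀

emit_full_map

⠒⣿⠂⣿⠒⣿
⠒⣿⠿⠿⣿⣿
⣿⠒⣿⣾⠒⠴
⠒⠴⠒⠒⣿⣿
⠒⣿⠂⣿⠂⠒
⠒⣿⣿⠒⠒⠴

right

⠀⠀⠀⠀⠀⠀⠀⠀⠀⠀⠀⠀
⠀⠀⠀⠀⠀⠀⠀⠀⠀⠀⠀⠀
⠀⠀⠀⠀⠀⠀⠀⠀⠀⠀⠀⠀
⠀⠀⠀⠀⠀⠀⠀⠀⠀⠀⠀⠀
⠀⠀⠒⣿⠂⣿⠒⣿⠒⠀⠀⠀
⠀⠀⠒⣿⠿⠿⣿⣿⠂⠀⠀⠀
⠀⠀⣿⠒⣿⣿⣾⠴⣿⠀⠀⠀
⠀⠀⠒⠴⠒⠒⣿⣿⠒⠀⠀⠀
⠀⠀⠒⣿⠂⣿⠂⠒⠂⠀⠀⠀
⠀⠀⠒⣿⣿⠒⠒⠴⠀⠀⠀⠀
⠀⠀⠀⠀⠀⠀⠀⠀⠀⠀⠀⠀
⠀⠀⠀⠀⠀⠀⠀⠀⠀⠀⠀⠀

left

⠀⠀⠀⠀⠀⠀⠀⠀⠀⠀⠀⠀
⠀⠀⠀⠀⠀⠀⠀⠀⠀⠀⠀⠀
⠀⠀⠀⠀⠀⠀⠀⠀⠀⠀⠀⠀
⠀⠀⠀⠀⠀⠀⠀⠀⠀⠀⠀⠀
⠀⠀⠀⠒⣿⠂⣿⠒⣿⠒⠀⠀
⠀⠀⠀⠒⣿⠿⠿⣿⣿⠂⠀⠀
⠀⠀⠀⣿⠒⣿⣾⠒⠴⣿⠀⠀
⠀⠀⠀⠒⠴⠒⠒⣿⣿⠒⠀⠀
⠀⠀⠀⠒⣿⠂⣿⠂⠒⠂⠀⠀
⠀⠀⠀⠒⣿⣿⠒⠒⠴⠀⠀⠀
⠀⠀⠀⠀⠀⠀⠀⠀⠀⠀⠀⠀
⠀⠀⠀⠀⠀⠀⠀⠀⠀⠀⠀⠀

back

⠀⠀⠀⠀⠀⠀⠀⠀⠀⠀⠀⠀
⠀⠀⠀⠀⠀⠀⠀⠀⠀⠀⠀⠀
⠀⠀⠀⠀⠀⠀⠀⠀⠀⠀⠀⠀
⠀⠀⠀⠒⣿⠂⣿⠒⣿⠒⠀⠀
⠀⠀⠀⠒⣿⠿⠿⣿⣿⠂⠀⠀
⠀⠀⠀⣿⠒⣿⣿⠒⠴⣿⠀⠀
⠀⠀⠀⠒⠴⠒⣾⣿⣿⠒⠀⠀
⠀⠀⠀⠒⣿⠂⣿⠂⠒⠂⠀⠀
⠀⠀⠀⠒⣿⣿⠒⠒⠴⠀⠀⠀
⠀⠀⠀⠀⠀⠀⠀⠀⠀⠀⠀⠀
⠀⠀⠀⠀⠀⠀⠀⠀⠀⠀⠀⠀
⠀⠀⠀⠀⠀⠀⠀⠀⠀⠀⠀⠀

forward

⠀⠀⠀⠀⠀⠀⠀⠀⠀⠀⠀⠀
⠀⠀⠀⠀⠀⠀⠀⠀⠀⠀⠀⠀
⠀⠀⠀⠀⠀⠀⠀⠀⠀⠀⠀⠀
⠀⠀⠀⠀⠀⠀⠀⠀⠀⠀⠀⠀
⠀⠀⠀⠒⣿⠂⣿⠒⣿⠒⠀⠀
⠀⠀⠀⠒⣿⠿⠿⣿⣿⠂⠀⠀
⠀⠀⠀⣿⠒⣿⣾⠒⠴⣿⠀⠀
⠀⠀⠀⠒⠴⠒⠒⣿⣿⠒⠀⠀
⠀⠀⠀⠒⣿⠂⣿⠂⠒⠂⠀⠀
⠀⠀⠀⠒⣿⣿⠒⠒⠴⠀⠀⠀
⠀⠀⠀⠀⠀⠀⠀⠀⠀⠀⠀⠀
⠀⠀⠀⠀⠀⠀⠀⠀⠀⠀⠀⠀

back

⠀⠀⠀⠀⠀⠀⠀⠀⠀⠀⠀⠀
⠀⠀⠀⠀⠀⠀⠀⠀⠀⠀⠀⠀
⠀⠀⠀⠀⠀⠀⠀⠀⠀⠀⠀⠀
⠀⠀⠀⠒⣿⠂⣿⠒⣿⠒⠀⠀
⠀⠀⠀⠒⣿⠿⠿⣿⣿⠂⠀⠀
⠀⠀⠀⣿⠒⣿⣿⠒⠴⣿⠀⠀
⠀⠀⠀⠒⠴⠒⣾⣿⣿⠒⠀⠀
⠀⠀⠀⠒⣿⠂⣿⠂⠒⠂⠀⠀
⠀⠀⠀⠒⣿⣿⠒⠒⠴⠀⠀⠀
⠀⠀⠀⠀⠀⠀⠀⠀⠀⠀⠀⠀
⠀⠀⠀⠀⠀⠀⠀⠀⠀⠀⠀⠀
⠀⠀⠀⠀⠀⠀⠀⠀⠀⠀⠀⠀

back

⠀⠀⠀⠀⠀⠀⠀⠀⠀⠀⠀⠀
⠀⠀⠀⠀⠀⠀⠀⠀⠀⠀⠀⠀
⠀⠀⠀⠒⣿⠂⣿⠒⣿⠒⠀⠀
⠀⠀⠀⠒⣿⠿⠿⣿⣿⠂⠀⠀
⠀⠀⠀⣿⠒⣿⣿⠒⠴⣿⠀⠀
⠀⠀⠀⠒⠴⠒⠒⣿⣿⠒⠀⠀
⠀⠀⠀⠒⣿⠂⣾⠂⠒⠂⠀⠀
⠀⠀⠀⠒⣿⣿⠒⠒⠴⠀⠀⠀
⠀⠀⠀⠀⠒⠒⠒⣿⣿⠀⠀⠀
⠀⠀⠀⠀⠀⠀⠀⠀⠀⠀⠀⠀
⠀⠀⠀⠀⠀⠀⠀⠀⠀⠀⠀⠀
⠀⠀⠀⠀⠀⠀⠀⠀⠀⠀⠀⠀

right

⠀⠀⠀⠀⠀⠀⠀⠀⠀⠀⠀⠀
⠀⠀⠀⠀⠀⠀⠀⠀⠀⠀⠀⠀
⠀⠀⠒⣿⠂⣿⠒⣿⠒⠀⠀⠀
⠀⠀⠒⣿⠿⠿⣿⣿⠂⠀⠀⠀
⠀⠀⣿⠒⣿⣿⠒⠴⣿⠀⠀⠀
⠀⠀⠒⠴⠒⠒⣿⣿⠒⠀⠀⠀
⠀⠀⠒⣿⠂⣿⣾⠒⠂⠀⠀⠀
⠀⠀⠒⣿⣿⠒⠒⠴⠴⠀⠀⠀
⠀⠀⠀⠒⠒⠒⣿⣿⠿⠀⠀⠀
⠀⠀⠀⠀⠀⠀⠀⠀⠀⠀⠀⠀
⠀⠀⠀⠀⠀⠀⠀⠀⠀⠀⠀⠀
⠀⠀⠀⠀⠀⠀⠀⠀⠀⠀⠀⠀

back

⠀⠀⠀⠀⠀⠀⠀⠀⠀⠀⠀⠀
⠀⠀⠒⣿⠂⣿⠒⣿⠒⠀⠀⠀
⠀⠀⠒⣿⠿⠿⣿⣿⠂⠀⠀⠀
⠀⠀⣿⠒⣿⣿⠒⠴⣿⠀⠀⠀
⠀⠀⠒⠴⠒⠒⣿⣿⠒⠀⠀⠀
⠀⠀⠒⣿⠂⣿⠂⠒⠂⠀⠀⠀
⠀⠀⠒⣿⣿⠒⣾⠴⠴⠀⠀⠀
⠀⠀⠀⠒⠒⠒⣿⣿⠿⠀⠀⠀
⠀⠀⠀⠀⠒⠂⠂⣿⠂⠀⠀⠀
⠀⠀⠀⠀⠀⠀⠀⠀⠀⠀⠀⠀
⠀⠀⠀⠀⠀⠀⠀⠀⠀⠀⠀⠀
⠀⠀⠀⠀⠀⠀⠀⠀⠀⠀⠀⠀

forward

⠀⠀⠀⠀⠀⠀⠀⠀⠀⠀⠀⠀
⠀⠀⠀⠀⠀⠀⠀⠀⠀⠀⠀⠀
⠀⠀⠒⣿⠂⣿⠒⣿⠒⠀⠀⠀
⠀⠀⠒⣿⠿⠿⣿⣿⠂⠀⠀⠀
⠀⠀⣿⠒⣿⣿⠒⠴⣿⠀⠀⠀
⠀⠀⠒⠴⠒⠒⣿⣿⠒⠀⠀⠀
⠀⠀⠒⣿⠂⣿⣾⠒⠂⠀⠀⠀
⠀⠀⠒⣿⣿⠒⠒⠴⠴⠀⠀⠀
⠀⠀⠀⠒⠒⠒⣿⣿⠿⠀⠀⠀
⠀⠀⠀⠀⠒⠂⠂⣿⠂⠀⠀⠀
⠀⠀⠀⠀⠀⠀⠀⠀⠀⠀⠀⠀
⠀⠀⠀⠀⠀⠀⠀⠀⠀⠀⠀⠀

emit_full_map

⠒⣿⠂⣿⠒⣿⠒
⠒⣿⠿⠿⣿⣿⠂
⣿⠒⣿⣿⠒⠴⣿
⠒⠴⠒⠒⣿⣿⠒
⠒⣿⠂⣿⣾⠒⠂
⠒⣿⣿⠒⠒⠴⠴
⠀⠒⠒⠒⣿⣿⠿
⠀⠀⠒⠂⠂⣿⠂

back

⠀⠀⠀⠀⠀⠀⠀⠀⠀⠀⠀⠀
⠀⠀⠒⣿⠂⣿⠒⣿⠒⠀⠀⠀
⠀⠀⠒⣿⠿⠿⣿⣿⠂⠀⠀⠀
⠀⠀⣿⠒⣿⣿⠒⠴⣿⠀⠀⠀
⠀⠀⠒⠴⠒⠒⣿⣿⠒⠀⠀⠀
⠀⠀⠒⣿⠂⣿⠂⠒⠂⠀⠀⠀
⠀⠀⠒⣿⣿⠒⣾⠴⠴⠀⠀⠀
⠀⠀⠀⠒⠒⠒⣿⣿⠿⠀⠀⠀
⠀⠀⠀⠀⠒⠂⠂⣿⠂⠀⠀⠀
⠀⠀⠀⠀⠀⠀⠀⠀⠀⠀⠀⠀
⠀⠀⠀⠀⠀⠀⠀⠀⠀⠀⠀⠀
⠀⠀⠀⠀⠀⠀⠀⠀⠀⠀⠀⠀

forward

⠀⠀⠀⠀⠀⠀⠀⠀⠀⠀⠀⠀
⠀⠀⠀⠀⠀⠀⠀⠀⠀⠀⠀⠀
⠀⠀⠒⣿⠂⣿⠒⣿⠒⠀⠀⠀
⠀⠀⠒⣿⠿⠿⣿⣿⠂⠀⠀⠀
⠀⠀⣿⠒⣿⣿⠒⠴⣿⠀⠀⠀
⠀⠀⠒⠴⠒⠒⣿⣿⠒⠀⠀⠀
⠀⠀⠒⣿⠂⣿⣾⠒⠂⠀⠀⠀
⠀⠀⠒⣿⣿⠒⠒⠴⠴⠀⠀⠀
⠀⠀⠀⠒⠒⠒⣿⣿⠿⠀⠀⠀
⠀⠀⠀⠀⠒⠂⠂⣿⠂⠀⠀⠀
⠀⠀⠀⠀⠀⠀⠀⠀⠀⠀⠀⠀
⠀⠀⠀⠀⠀⠀⠀⠀⠀⠀⠀⠀

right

⠀⠀⠀⠀⠀⠀⠀⠀⠀⠀⠀⠀
⠀⠀⠀⠀⠀⠀⠀⠀⠀⠀⠀⠀
⠀⠒⣿⠂⣿⠒⣿⠒⠀⠀⠀⠀
⠀⠒⣿⠿⠿⣿⣿⠂⠀⠀⠀⠀
⠀⣿⠒⣿⣿⠒⠴⣿⠂⠀⠀⠀
⠀⠒⠴⠒⠒⣿⣿⠒⠒⠀⠀⠀
⠀⠒⣿⠂⣿⠂⣾⠂⠿⠀⠀⠀
⠀⠒⣿⣿⠒⠒⠴⠴⣿⠀⠀⠀
⠀⠀⠒⠒⠒⣿⣿⠿⠒⠀⠀⠀
⠀⠀⠀⠒⠂⠂⣿⠂⠀⠀⠀⠀
⠀⠀⠀⠀⠀⠀⠀⠀⠀⠀⠀⠀
⠀⠀⠀⠀⠀⠀⠀⠀⠀⠀⠀⠀

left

⠀⠀⠀⠀⠀⠀⠀⠀⠀⠀⠀⠀
⠀⠀⠀⠀⠀⠀⠀⠀⠀⠀⠀⠀
⠀⠀⠒⣿⠂⣿⠒⣿⠒⠀⠀⠀
⠀⠀⠒⣿⠿⠿⣿⣿⠂⠀⠀⠀
⠀⠀⣿⠒⣿⣿⠒⠴⣿⠂⠀⠀
⠀⠀⠒⠴⠒⠒⣿⣿⠒⠒⠀⠀
⠀⠀⠒⣿⠂⣿⣾⠒⠂⠿⠀⠀
⠀⠀⠒⣿⣿⠒⠒⠴⠴⣿⠀⠀
⠀⠀⠀⠒⠒⠒⣿⣿⠿⠒⠀⠀
⠀⠀⠀⠀⠒⠂⠂⣿⠂⠀⠀⠀
⠀⠀⠀⠀⠀⠀⠀⠀⠀⠀⠀⠀
⠀⠀⠀⠀⠀⠀⠀⠀⠀⠀⠀⠀

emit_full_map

⠒⣿⠂⣿⠒⣿⠒⠀
⠒⣿⠿⠿⣿⣿⠂⠀
⣿⠒⣿⣿⠒⠴⣿⠂
⠒⠴⠒⠒⣿⣿⠒⠒
⠒⣿⠂⣿⣾⠒⠂⠿
⠒⣿⣿⠒⠒⠴⠴⣿
⠀⠒⠒⠒⣿⣿⠿⠒
⠀⠀⠒⠂⠂⣿⠂⠀


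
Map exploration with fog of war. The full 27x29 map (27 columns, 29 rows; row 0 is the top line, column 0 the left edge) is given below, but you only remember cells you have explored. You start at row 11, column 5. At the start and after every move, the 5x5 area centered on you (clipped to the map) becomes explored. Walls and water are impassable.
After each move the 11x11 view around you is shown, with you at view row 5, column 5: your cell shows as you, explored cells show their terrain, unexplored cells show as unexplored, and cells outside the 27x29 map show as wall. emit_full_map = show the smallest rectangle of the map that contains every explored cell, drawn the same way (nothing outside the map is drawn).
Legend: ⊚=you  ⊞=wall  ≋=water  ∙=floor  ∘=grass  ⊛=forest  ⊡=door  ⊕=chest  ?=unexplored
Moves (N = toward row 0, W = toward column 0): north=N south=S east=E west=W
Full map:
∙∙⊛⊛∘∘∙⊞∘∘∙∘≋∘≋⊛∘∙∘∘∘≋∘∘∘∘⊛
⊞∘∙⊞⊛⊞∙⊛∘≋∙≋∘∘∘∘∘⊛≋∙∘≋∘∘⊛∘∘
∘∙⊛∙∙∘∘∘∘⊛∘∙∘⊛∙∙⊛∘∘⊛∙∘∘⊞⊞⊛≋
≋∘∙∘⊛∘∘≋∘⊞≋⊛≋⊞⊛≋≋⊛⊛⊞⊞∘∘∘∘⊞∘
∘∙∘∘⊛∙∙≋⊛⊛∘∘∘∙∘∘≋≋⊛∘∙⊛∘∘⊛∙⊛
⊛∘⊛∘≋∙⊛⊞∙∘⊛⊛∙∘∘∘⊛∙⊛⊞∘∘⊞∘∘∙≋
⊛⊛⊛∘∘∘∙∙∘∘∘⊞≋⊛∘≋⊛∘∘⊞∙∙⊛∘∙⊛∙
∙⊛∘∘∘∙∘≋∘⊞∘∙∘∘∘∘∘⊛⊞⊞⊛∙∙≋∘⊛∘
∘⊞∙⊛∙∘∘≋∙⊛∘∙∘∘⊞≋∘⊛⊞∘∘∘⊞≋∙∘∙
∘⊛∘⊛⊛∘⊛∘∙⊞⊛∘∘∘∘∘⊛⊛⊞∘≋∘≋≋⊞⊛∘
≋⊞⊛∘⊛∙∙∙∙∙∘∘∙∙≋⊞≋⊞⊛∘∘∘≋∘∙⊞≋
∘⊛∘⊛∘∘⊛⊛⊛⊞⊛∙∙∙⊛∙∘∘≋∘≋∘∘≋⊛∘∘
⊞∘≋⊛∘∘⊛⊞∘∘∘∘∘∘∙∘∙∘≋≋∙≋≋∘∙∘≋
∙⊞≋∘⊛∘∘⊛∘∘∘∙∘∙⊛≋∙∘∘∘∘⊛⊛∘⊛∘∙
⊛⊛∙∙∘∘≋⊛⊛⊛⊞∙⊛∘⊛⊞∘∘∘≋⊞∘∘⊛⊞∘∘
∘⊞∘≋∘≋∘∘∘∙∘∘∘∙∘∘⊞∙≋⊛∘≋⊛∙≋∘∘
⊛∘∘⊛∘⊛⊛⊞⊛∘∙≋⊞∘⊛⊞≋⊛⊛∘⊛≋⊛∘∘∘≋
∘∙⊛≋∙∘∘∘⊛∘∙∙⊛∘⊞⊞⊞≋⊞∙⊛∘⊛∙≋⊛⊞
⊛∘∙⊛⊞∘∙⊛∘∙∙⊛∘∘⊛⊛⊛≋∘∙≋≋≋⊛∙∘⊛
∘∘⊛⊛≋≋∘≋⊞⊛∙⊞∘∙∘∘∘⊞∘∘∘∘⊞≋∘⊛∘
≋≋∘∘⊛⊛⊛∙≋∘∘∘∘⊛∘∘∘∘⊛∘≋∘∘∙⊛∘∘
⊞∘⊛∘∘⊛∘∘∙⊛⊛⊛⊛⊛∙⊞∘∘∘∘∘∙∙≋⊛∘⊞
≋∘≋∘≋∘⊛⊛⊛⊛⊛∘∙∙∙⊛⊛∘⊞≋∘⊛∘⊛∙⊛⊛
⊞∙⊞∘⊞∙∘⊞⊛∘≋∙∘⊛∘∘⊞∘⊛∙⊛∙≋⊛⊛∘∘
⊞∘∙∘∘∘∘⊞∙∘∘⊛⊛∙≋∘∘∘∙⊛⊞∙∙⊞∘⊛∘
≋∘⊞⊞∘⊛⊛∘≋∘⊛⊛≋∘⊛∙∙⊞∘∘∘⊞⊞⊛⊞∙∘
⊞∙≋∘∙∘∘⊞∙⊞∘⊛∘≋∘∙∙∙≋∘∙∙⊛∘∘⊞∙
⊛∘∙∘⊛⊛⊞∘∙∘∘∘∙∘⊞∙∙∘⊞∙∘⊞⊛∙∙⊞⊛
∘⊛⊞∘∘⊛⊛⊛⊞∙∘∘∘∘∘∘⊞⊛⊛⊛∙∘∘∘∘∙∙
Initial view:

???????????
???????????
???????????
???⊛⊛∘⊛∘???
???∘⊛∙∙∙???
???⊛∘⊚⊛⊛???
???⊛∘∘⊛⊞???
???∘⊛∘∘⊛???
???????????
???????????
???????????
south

???????????
???????????
???⊛⊛∘⊛∘???
???∘⊛∙∙∙???
???⊛∘∘⊛⊛???
???⊛∘⊚⊛⊞???
???∘⊛∘∘⊛???
???∙∘∘≋⊛???
???????????
???????????
???????????

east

???????????
???????????
??⊛⊛∘⊛∘????
??∘⊛∙∙∙∙???
??⊛∘∘⊛⊛⊛???
??⊛∘∘⊚⊞∘???
??∘⊛∘∘⊛∘???
??∙∘∘≋⊛⊛???
???????????
???????????
???????????

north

???????????
???????????
???????????
??⊛⊛∘⊛∘∙???
??∘⊛∙∙∙∙???
??⊛∘∘⊚⊛⊛???
??⊛∘∘⊛⊞∘???
??∘⊛∘∘⊛∘???
??∙∘∘≋⊛⊛???
???????????
???????????

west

???????????
???????????
???????????
???⊛⊛∘⊛∘∙??
???∘⊛∙∙∙∙??
???⊛∘⊚⊛⊛⊛??
???⊛∘∘⊛⊞∘??
???∘⊛∘∘⊛∘??
???∙∘∘≋⊛⊛??
???????????
???????????

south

???????????
???????????
???⊛⊛∘⊛∘∙??
???∘⊛∙∙∙∙??
???⊛∘∘⊛⊛⊛??
???⊛∘⊚⊛⊞∘??
???∘⊛∘∘⊛∘??
???∙∘∘≋⊛⊛??
???????????
???????????
???????????

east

???????????
???????????
??⊛⊛∘⊛∘∙???
??∘⊛∙∙∙∙???
??⊛∘∘⊛⊛⊛???
??⊛∘∘⊚⊞∘???
??∘⊛∘∘⊛∘???
??∙∘∘≋⊛⊛???
???????????
???????????
???????????

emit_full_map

⊛⊛∘⊛∘∙
∘⊛∙∙∙∙
⊛∘∘⊛⊛⊛
⊛∘∘⊚⊞∘
∘⊛∘∘⊛∘
∙∘∘≋⊛⊛

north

???????????
???????????
???????????
??⊛⊛∘⊛∘∙???
??∘⊛∙∙∙∙???
??⊛∘∘⊚⊛⊛???
??⊛∘∘⊛⊞∘???
??∘⊛∘∘⊛∘???
??∙∘∘≋⊛⊛???
???????????
???????????

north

???????????
???????????
???????????
???∙∘∘≋∙???
??⊛⊛∘⊛∘∙???
??∘⊛∙⊚∙∙???
??⊛∘∘⊛⊛⊛???
??⊛∘∘⊛⊞∘???
??∘⊛∘∘⊛∘???
??∙∘∘≋⊛⊛???
???????????

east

???????????
???????????
???????????
??∙∘∘≋∙⊛???
?⊛⊛∘⊛∘∙⊞???
?∘⊛∙∙⊚∙∙???
?⊛∘∘⊛⊛⊛⊞???
?⊛∘∘⊛⊞∘∘???
?∘⊛∘∘⊛∘????
?∙∘∘≋⊛⊛????
???????????

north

???????????
???????????
???????????
???∙∘≋∘⊞???
??∙∘∘≋∙⊛???
?⊛⊛∘⊛⊚∙⊞???
?∘⊛∙∙∙∙∙???
?⊛∘∘⊛⊛⊛⊞???
?⊛∘∘⊛⊞∘∘???
?∘⊛∘∘⊛∘????
?∙∘∘≋⊛⊛????

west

???????????
???????????
???????????
???∘∙∘≋∘⊞??
???∙∘∘≋∙⊛??
??⊛⊛∘⊚∘∙⊞??
??∘⊛∙∙∙∙∙??
??⊛∘∘⊛⊛⊛⊞??
??⊛∘∘⊛⊞∘∘??
??∘⊛∘∘⊛∘???
??∙∘∘≋⊛⊛???

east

???????????
???????????
???????????
??∘∙∘≋∘⊞???
??∙∘∘≋∙⊛???
?⊛⊛∘⊛⊚∙⊞???
?∘⊛∙∙∙∙∙???
?⊛∘∘⊛⊛⊛⊞???
?⊛∘∘⊛⊞∘∘???
?∘⊛∘∘⊛∘????
?∙∘∘≋⊛⊛????

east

???????????
???????????
???????????
?∘∙∘≋∘⊞∘???
?∙∘∘≋∙⊛∘???
⊛⊛∘⊛∘⊚⊞⊛???
∘⊛∙∙∙∙∙∘???
⊛∘∘⊛⊛⊛⊞⊛???
⊛∘∘⊛⊞∘∘????
∘⊛∘∘⊛∘?????
∙∘∘≋⊛⊛?????

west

???????????
???????????
???????????
??∘∙∘≋∘⊞∘??
??∙∘∘≋∙⊛∘??
?⊛⊛∘⊛⊚∙⊞⊛??
?∘⊛∙∙∙∙∙∘??
?⊛∘∘⊛⊛⊛⊞⊛??
?⊛∘∘⊛⊞∘∘???
?∘⊛∘∘⊛∘????
?∙∘∘≋⊛⊛????

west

???????????
???????????
???????????
???∘∙∘≋∘⊞∘?
???∙∘∘≋∙⊛∘?
??⊛⊛∘⊚∘∙⊞⊛?
??∘⊛∙∙∙∙∙∘?
??⊛∘∘⊛⊛⊛⊞⊛?
??⊛∘∘⊛⊞∘∘??
??∘⊛∘∘⊛∘???
??∙∘∘≋⊛⊛???

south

???????????
???????????
???∘∙∘≋∘⊞∘?
???∙∘∘≋∙⊛∘?
??⊛⊛∘⊛∘∙⊞⊛?
??∘⊛∙⊚∙∙∙∘?
??⊛∘∘⊛⊛⊛⊞⊛?
??⊛∘∘⊛⊞∘∘??
??∘⊛∘∘⊛∘???
??∙∘∘≋⊛⊛???
???????????

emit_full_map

?∘∙∘≋∘⊞∘
?∙∘∘≋∙⊛∘
⊛⊛∘⊛∘∙⊞⊛
∘⊛∙⊚∙∙∙∘
⊛∘∘⊛⊛⊛⊞⊛
⊛∘∘⊛⊞∘∘?
∘⊛∘∘⊛∘??
∙∘∘≋⊛⊛??

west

???????????
???????????
????∘∙∘≋∘⊞∘
???⊛∙∘∘≋∙⊛∘
???⊛⊛∘⊛∘∙⊞⊛
???∘⊛⊚∙∙∙∙∘
???⊛∘∘⊛⊛⊛⊞⊛
???⊛∘∘⊛⊞∘∘?
???∘⊛∘∘⊛∘??
???∙∘∘≋⊛⊛??
???????????

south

???????????
????∘∙∘≋∘⊞∘
???⊛∙∘∘≋∙⊛∘
???⊛⊛∘⊛∘∙⊞⊛
???∘⊛∙∙∙∙∙∘
???⊛∘⊚⊛⊛⊛⊞⊛
???⊛∘∘⊛⊞∘∘?
???∘⊛∘∘⊛∘??
???∙∘∘≋⊛⊛??
???????????
???????????

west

⊞??????????
⊞????∘∙∘≋∘⊞
⊞???⊛∙∘∘≋∙⊛
⊞??∘⊛⊛∘⊛∘∙⊞
⊞??⊛∘⊛∙∙∙∙∙
⊞??∘⊛⊚∘⊛⊛⊛⊞
⊞??≋⊛∘∘⊛⊞∘∘
⊞??≋∘⊛∘∘⊛∘?
⊞???∙∘∘≋⊛⊛?
⊞??????????
⊞??????????

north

⊞??????????
⊞??????????
⊞????∘∙∘≋∘⊞
⊞??∙⊛∙∘∘≋∙⊛
⊞??∘⊛⊛∘⊛∘∙⊞
⊞??⊛∘⊚∙∙∙∙∙
⊞??∘⊛∘∘⊛⊛⊛⊞
⊞??≋⊛∘∘⊛⊞∘∘
⊞??≋∘⊛∘∘⊛∘?
⊞???∙∘∘≋⊛⊛?
⊞??????????

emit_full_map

??∘∙∘≋∘⊞∘
∙⊛∙∘∘≋∙⊛∘
∘⊛⊛∘⊛∘∙⊞⊛
⊛∘⊚∙∙∙∙∙∘
∘⊛∘∘⊛⊛⊛⊞⊛
≋⊛∘∘⊛⊞∘∘?
≋∘⊛∘∘⊛∘??
?∙∘∘≋⊛⊛??

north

⊞??????????
⊞??????????
⊞??????????
⊞??∘∘∘∙∘≋∘⊞
⊞??∙⊛∙∘∘≋∙⊛
⊞??∘⊛⊚∘⊛∘∙⊞
⊞??⊛∘⊛∙∙∙∙∙
⊞??∘⊛∘∘⊛⊛⊛⊞
⊞??≋⊛∘∘⊛⊞∘∘
⊞??≋∘⊛∘∘⊛∘?
⊞???∙∘∘≋⊛⊛?

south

⊞??????????
⊞??????????
⊞??∘∘∘∙∘≋∘⊞
⊞??∙⊛∙∘∘≋∙⊛
⊞??∘⊛⊛∘⊛∘∙⊞
⊞??⊛∘⊚∙∙∙∙∙
⊞??∘⊛∘∘⊛⊛⊛⊞
⊞??≋⊛∘∘⊛⊞∘∘
⊞??≋∘⊛∘∘⊛∘?
⊞???∙∘∘≋⊛⊛?
⊞??????????

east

???????????
???????????
??∘∘∘∙∘≋∘⊞∘
??∙⊛∙∘∘≋∙⊛∘
??∘⊛⊛∘⊛∘∙⊞⊛
??⊛∘⊛⊚∙∙∙∙∘
??∘⊛∘∘⊛⊛⊛⊞⊛
??≋⊛∘∘⊛⊞∘∘?
??≋∘⊛∘∘⊛∘??
???∙∘∘≋⊛⊛??
???????????

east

???????????
???????????
?∘∘∘∙∘≋∘⊞∘?
?∙⊛∙∘∘≋∙⊛∘?
?∘⊛⊛∘⊛∘∙⊞⊛?
?⊛∘⊛∙⊚∙∙∙∘?
?∘⊛∘∘⊛⊛⊛⊞⊛?
?≋⊛∘∘⊛⊞∘∘??
?≋∘⊛∘∘⊛∘???
??∙∘∘≋⊛⊛???
???????????

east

???????????
???????????
∘∘∘∙∘≋∘⊞∘??
∙⊛∙∘∘≋∙⊛∘??
∘⊛⊛∘⊛∘∙⊞⊛??
⊛∘⊛∙∙⊚∙∙∘??
∘⊛∘∘⊛⊛⊛⊞⊛??
≋⊛∘∘⊛⊞∘∘???
≋∘⊛∘∘⊛∘????
?∙∘∘≋⊛⊛????
???????????

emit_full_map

∘∘∘∙∘≋∘⊞∘
∙⊛∙∘∘≋∙⊛∘
∘⊛⊛∘⊛∘∙⊞⊛
⊛∘⊛∙∙⊚∙∙∘
∘⊛∘∘⊛⊛⊛⊞⊛
≋⊛∘∘⊛⊞∘∘?
≋∘⊛∘∘⊛∘??
?∙∘∘≋⊛⊛??

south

???????????
∘∘∘∙∘≋∘⊞∘??
∙⊛∙∘∘≋∙⊛∘??
∘⊛⊛∘⊛∘∙⊞⊛??
⊛∘⊛∙∙∙∙∙∘??
∘⊛∘∘⊛⊚⊛⊞⊛??
≋⊛∘∘⊛⊞∘∘???
≋∘⊛∘∘⊛∘∘???
?∙∘∘≋⊛⊛????
???????????
???????????

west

???????????
?∘∘∘∙∘≋∘⊞∘?
?∙⊛∙∘∘≋∙⊛∘?
?∘⊛⊛∘⊛∘∙⊞⊛?
?⊛∘⊛∙∙∙∙∙∘?
?∘⊛∘∘⊚⊛⊛⊞⊛?
?≋⊛∘∘⊛⊞∘∘??
?≋∘⊛∘∘⊛∘∘??
??∙∘∘≋⊛⊛???
???????????
???????????

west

???????????
??∘∘∘∙∘≋∘⊞∘
??∙⊛∙∘∘≋∙⊛∘
??∘⊛⊛∘⊛∘∙⊞⊛
??⊛∘⊛∙∙∙∙∙∘
??∘⊛∘⊚⊛⊛⊛⊞⊛
??≋⊛∘∘⊛⊞∘∘?
??≋∘⊛∘∘⊛∘∘?
???∙∘∘≋⊛⊛??
???????????
???????????

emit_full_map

∘∘∘∙∘≋∘⊞∘
∙⊛∙∘∘≋∙⊛∘
∘⊛⊛∘⊛∘∙⊞⊛
⊛∘⊛∙∙∙∙∙∘
∘⊛∘⊚⊛⊛⊛⊞⊛
≋⊛∘∘⊛⊞∘∘?
≋∘⊛∘∘⊛∘∘?
?∙∘∘≋⊛⊛??


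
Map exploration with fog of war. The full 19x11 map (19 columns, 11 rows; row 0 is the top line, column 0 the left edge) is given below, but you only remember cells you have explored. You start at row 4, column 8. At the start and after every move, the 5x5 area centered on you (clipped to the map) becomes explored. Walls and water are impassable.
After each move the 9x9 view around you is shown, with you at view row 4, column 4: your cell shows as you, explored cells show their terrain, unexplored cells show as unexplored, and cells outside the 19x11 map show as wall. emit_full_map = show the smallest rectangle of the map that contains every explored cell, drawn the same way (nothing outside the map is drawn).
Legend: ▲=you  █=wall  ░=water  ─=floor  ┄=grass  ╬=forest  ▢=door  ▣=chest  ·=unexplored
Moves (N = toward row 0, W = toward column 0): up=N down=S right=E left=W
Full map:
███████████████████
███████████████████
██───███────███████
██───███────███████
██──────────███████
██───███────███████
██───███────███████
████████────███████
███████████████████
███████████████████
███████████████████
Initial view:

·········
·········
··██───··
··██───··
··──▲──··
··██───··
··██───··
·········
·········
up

█████████
·········
··█████··
··██───··
··██▲──··
··─────··
··██───··
··██───··
·········

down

·········
··█████··
··██───··
··██───··
··──▲──··
··██───··
··██───··
·········
·········

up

█████████
·········
··█████··
··██───··
··██▲──··
··─────··
··██───··
··██───··
·········

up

█████████
█████████
··█████··
··█████··
··██▲──··
··██───··
··─────··
··██───··
··██───··

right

█████████
█████████
·██████··
·██████··
·██─▲──··
·██────··
·──────··
·██───···
·██───···

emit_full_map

██████
██████
██─▲──
██────
──────
██───·
██───·

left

█████████
█████████
··██████·
··██████·
··██▲───·
··██────·
··──────·
··██───··
··██───··

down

█████████
··██████·
··██████·
··██────·
··██▲───·
··──────·
··██───··
··██───··
·········

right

█████████
·██████··
·██████··
·██────··
·██─▲──··
·──────··
·██────··
·██───···
·········

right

█████████
██████···
███████··
██────█··
██──▲─█··
──────█··
██────█··
██───····
·········

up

█████████
█████████
███████··
███████··
██──▲─█··
██────█··
──────█··
██────█··
██───····

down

█████████
███████··
███████··
██────█··
██──▲─█··
──────█··
██────█··
██───····
·········

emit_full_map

███████
███████
██────█
██──▲─█
──────█
██────█
██───··

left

█████████
·███████·
·███████·
·██────█·
·██─▲──█·
·──────█·
·██────█·
·██───···
·········

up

█████████
█████████
·███████·
·███████·
·██─▲──█·
·██────█·
·──────█·
·██────█·
·██───···

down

█████████
·███████·
·███████·
·██────█·
·██─▲──█·
·──────█·
·██────█·
·██───···
·········

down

·███████·
·███████·
·██────█·
·██────█·
·───▲──█·
·██────█·
·██────··
·········
·········

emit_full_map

███████
███████
██────█
██────█
───▲──█
██────█
██────·


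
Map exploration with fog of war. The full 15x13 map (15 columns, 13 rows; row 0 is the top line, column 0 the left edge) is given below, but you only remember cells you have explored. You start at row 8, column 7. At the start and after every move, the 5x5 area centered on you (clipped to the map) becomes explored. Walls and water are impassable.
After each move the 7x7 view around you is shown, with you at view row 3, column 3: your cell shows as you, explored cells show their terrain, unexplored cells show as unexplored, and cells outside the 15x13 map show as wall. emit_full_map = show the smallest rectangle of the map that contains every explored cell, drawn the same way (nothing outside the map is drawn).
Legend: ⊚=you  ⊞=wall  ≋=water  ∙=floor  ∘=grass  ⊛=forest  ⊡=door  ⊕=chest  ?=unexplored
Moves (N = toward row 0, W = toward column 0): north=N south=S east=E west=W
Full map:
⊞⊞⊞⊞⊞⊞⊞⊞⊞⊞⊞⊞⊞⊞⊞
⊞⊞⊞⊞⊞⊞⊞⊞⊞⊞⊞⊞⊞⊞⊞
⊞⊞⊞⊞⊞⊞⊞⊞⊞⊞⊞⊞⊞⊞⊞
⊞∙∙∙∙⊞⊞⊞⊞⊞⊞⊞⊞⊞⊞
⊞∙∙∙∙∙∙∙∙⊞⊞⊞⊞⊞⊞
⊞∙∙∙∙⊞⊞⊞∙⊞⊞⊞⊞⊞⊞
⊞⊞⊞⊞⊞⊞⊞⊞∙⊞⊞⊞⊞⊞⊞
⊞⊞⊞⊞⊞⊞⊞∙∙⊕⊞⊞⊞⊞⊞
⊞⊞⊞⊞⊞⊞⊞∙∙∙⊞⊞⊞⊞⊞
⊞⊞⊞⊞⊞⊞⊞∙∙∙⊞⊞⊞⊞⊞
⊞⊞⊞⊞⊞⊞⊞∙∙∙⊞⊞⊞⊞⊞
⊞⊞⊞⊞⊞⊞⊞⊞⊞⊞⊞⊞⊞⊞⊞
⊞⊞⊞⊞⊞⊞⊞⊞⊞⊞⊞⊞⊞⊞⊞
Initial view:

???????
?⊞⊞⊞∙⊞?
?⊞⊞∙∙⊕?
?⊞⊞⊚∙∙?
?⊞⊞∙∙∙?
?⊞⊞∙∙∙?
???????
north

???????
?⊞⊞⊞∙⊞?
?⊞⊞⊞∙⊞?
?⊞⊞⊚∙⊕?
?⊞⊞∙∙∙?
?⊞⊞∙∙∙?
?⊞⊞∙∙∙?

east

???????
⊞⊞⊞∙⊞⊞?
⊞⊞⊞∙⊞⊞?
⊞⊞∙⊚⊕⊞?
⊞⊞∙∙∙⊞?
⊞⊞∙∙∙⊞?
⊞⊞∙∙∙??

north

???????
?∙∙∙⊞⊞?
⊞⊞⊞∙⊞⊞?
⊞⊞⊞⊚⊞⊞?
⊞⊞∙∙⊕⊞?
⊞⊞∙∙∙⊞?
⊞⊞∙∙∙⊞?

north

???????
?⊞⊞⊞⊞⊞?
?∙∙∙⊞⊞?
⊞⊞⊞⊚⊞⊞?
⊞⊞⊞∙⊞⊞?
⊞⊞∙∙⊕⊞?
⊞⊞∙∙∙⊞?

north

???????
?⊞⊞⊞⊞⊞?
?⊞⊞⊞⊞⊞?
?∙∙⊚⊞⊞?
⊞⊞⊞∙⊞⊞?
⊞⊞⊞∙⊞⊞?
⊞⊞∙∙⊕⊞?

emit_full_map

?⊞⊞⊞⊞⊞
?⊞⊞⊞⊞⊞
?∙∙⊚⊞⊞
⊞⊞⊞∙⊞⊞
⊞⊞⊞∙⊞⊞
⊞⊞∙∙⊕⊞
⊞⊞∙∙∙⊞
⊞⊞∙∙∙⊞
⊞⊞∙∙∙?

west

???????
?⊞⊞⊞⊞⊞⊞
?⊞⊞⊞⊞⊞⊞
?∙∙⊚∙⊞⊞
?⊞⊞⊞∙⊞⊞
?⊞⊞⊞∙⊞⊞
?⊞⊞∙∙⊕⊞

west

???????
?⊞⊞⊞⊞⊞⊞
?∙⊞⊞⊞⊞⊞
?∙∙⊚∙∙⊞
?∙⊞⊞⊞∙⊞
?⊞⊞⊞⊞∙⊞
??⊞⊞∙∙⊕

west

???????
?⊞⊞⊞⊞⊞⊞
?∙∙⊞⊞⊞⊞
?∙∙⊚∙∙∙
?∙∙⊞⊞⊞∙
?⊞⊞⊞⊞⊞∙
???⊞⊞∙∙

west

???????
?⊞⊞⊞⊞⊞⊞
?∙∙∙⊞⊞⊞
?∙∙⊚∙∙∙
?∙∙∙⊞⊞⊞
?⊞⊞⊞⊞⊞⊞
????⊞⊞∙

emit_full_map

⊞⊞⊞⊞⊞⊞⊞⊞⊞
∙∙∙⊞⊞⊞⊞⊞⊞
∙∙⊚∙∙∙∙⊞⊞
∙∙∙⊞⊞⊞∙⊞⊞
⊞⊞⊞⊞⊞⊞∙⊞⊞
???⊞⊞∙∙⊕⊞
???⊞⊞∙∙∙⊞
???⊞⊞∙∙∙⊞
???⊞⊞∙∙∙?

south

?⊞⊞⊞⊞⊞⊞
?∙∙∙⊞⊞⊞
?∙∙∙∙∙∙
?∙∙⊚⊞⊞⊞
?⊞⊞⊞⊞⊞⊞
?⊞⊞⊞⊞⊞∙
????⊞⊞∙

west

??⊞⊞⊞⊞⊞
?∙∙∙∙⊞⊞
?∙∙∙∙∙∙
?∙∙⊚∙⊞⊞
?⊞⊞⊞⊞⊞⊞
?⊞⊞⊞⊞⊞⊞
?????⊞⊞

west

⊞??⊞⊞⊞⊞
⊞⊞∙∙∙∙⊞
⊞⊞∙∙∙∙∙
⊞⊞∙⊚∙∙⊞
⊞⊞⊞⊞⊞⊞⊞
⊞⊞⊞⊞⊞⊞⊞
⊞?????⊞

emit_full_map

??⊞⊞⊞⊞⊞⊞⊞⊞⊞
⊞∙∙∙∙⊞⊞⊞⊞⊞⊞
⊞∙∙∙∙∙∙∙∙⊞⊞
⊞∙⊚∙∙⊞⊞⊞∙⊞⊞
⊞⊞⊞⊞⊞⊞⊞⊞∙⊞⊞
⊞⊞⊞⊞⊞⊞⊞∙∙⊕⊞
?????⊞⊞∙∙∙⊞
?????⊞⊞∙∙∙⊞
?????⊞⊞∙∙∙?


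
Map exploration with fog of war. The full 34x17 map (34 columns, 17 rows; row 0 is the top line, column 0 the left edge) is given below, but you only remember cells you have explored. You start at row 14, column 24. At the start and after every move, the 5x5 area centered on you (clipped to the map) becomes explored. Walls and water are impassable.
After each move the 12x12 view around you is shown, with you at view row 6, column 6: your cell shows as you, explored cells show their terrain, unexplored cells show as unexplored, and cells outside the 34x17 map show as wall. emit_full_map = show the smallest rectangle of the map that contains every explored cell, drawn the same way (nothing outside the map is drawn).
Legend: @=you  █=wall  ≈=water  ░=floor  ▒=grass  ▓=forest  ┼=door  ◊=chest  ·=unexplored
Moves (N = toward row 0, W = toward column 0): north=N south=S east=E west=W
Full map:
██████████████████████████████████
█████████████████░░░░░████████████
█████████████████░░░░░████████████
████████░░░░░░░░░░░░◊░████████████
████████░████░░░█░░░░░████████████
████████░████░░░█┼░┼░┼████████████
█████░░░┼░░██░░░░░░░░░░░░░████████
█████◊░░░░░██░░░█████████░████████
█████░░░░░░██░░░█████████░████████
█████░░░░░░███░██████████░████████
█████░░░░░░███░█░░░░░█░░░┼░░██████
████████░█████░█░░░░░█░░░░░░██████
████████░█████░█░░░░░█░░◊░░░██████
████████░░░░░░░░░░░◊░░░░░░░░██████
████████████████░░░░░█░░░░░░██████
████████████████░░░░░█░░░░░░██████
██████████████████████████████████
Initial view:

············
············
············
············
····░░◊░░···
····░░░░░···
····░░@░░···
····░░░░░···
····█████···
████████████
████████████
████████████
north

············
············
············
············
····░░░░░···
····░░◊░░···
····░░@░░···
····░░░░░···
····░░░░░···
····█████···
████████████
████████████

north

············
············
············
············
····░░░┼░···
····░░░░░···
····░░@░░···
····░░░░░···
····░░░░░···
····░░░░░···
····█████···
████████████

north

············
············
············
············
····███░█···
····░░░┼░···
····░░@░░···
····░░◊░░···
····░░░░░···
····░░░░░···
····░░░░░···
····█████···

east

············
············
············
············
···███░██···
···░░░┼░░···
···░░░@░░···
···░░◊░░░···
···░░░░░░···
···░░░░░····
···░░░░░····
···█████····

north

············
············
············
············
····██░██···
···███░██···
···░░░@░░···
···░░░░░░···
···░░◊░░░···
···░░░░░░···
···░░░░░····
···░░░░░····

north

············
············
············
············
····██░██···
····██░██···
···███@██···
···░░░┼░░···
···░░░░░░···
···░░◊░░░···
···░░░░░░···
···░░░░░····

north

············
············
············
············
····░░░██···
····██░██···
····██@██···
···███░██···
···░░░┼░░···
···░░░░░░···
···░░◊░░░···
···░░░░░░···

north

············
············
············
············
····█████···
····░░░██···
····██@██···
····██░██···
···███░██···
···░░░┼░░···
···░░░░░░···
···░░◊░░░···

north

············
············
············
············
····█████···
····█████···
····░░@██···
····██░██···
····██░██···
···███░██···
···░░░┼░░···
···░░░░░░···

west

············
············
············
············
····██████··
····██████··
····░░@░██··
····███░██··
····███░██··
····███░██··
····░░░┼░░··
····░░░░░░··

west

············
············
············
············
····░██████·
····┼██████·
····░░@░░██·
····████░██·
····████░██·
·····███░██·
·····░░░┼░░·
·····░░░░░░·

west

············
············
············
············
····░░██████
····░┼██████
····░░@░░░██
····█████░██
····█████░██
······███░██
······░░░┼░░
······░░░░░░

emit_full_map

░░██████
░┼██████
░░@░░░██
█████░██
█████░██
··███░██
··░░░┼░░
··░░░░░░
··░░◊░░░
··░░░░░░
··░░░░░·
··░░░░░·
··█████·

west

············
············
············
············
····░░░█████
····┼░┼█████
····░░@░░░░█
····██████░█
····██████░█
·······███░█
·······░░░┼░
·······░░░░░

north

████████████
············
············
············
····░◊░██···
····░░░█████
····┼░@█████
····░░░░░░░█
····██████░█
····██████░█
·······███░█
·······░░░┼░

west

████████████
············
············
············
····░░◊░██··
····░░░░████
····░┼@┼████
····░░░░░░░░
····███████░
·····██████░
········███░
········░░░┼

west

████████████
············
············
············
····░░░◊░██·
····░░░░░███
····┼░@░┼███
····░░░░░░░░
····████████
······██████
·········███
·········░░░

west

████████████
············
············
············
····░░░░◊░██
····█░░░░░██
····█┼@┼░┼██
····░░░░░░░░
····████████
·······█████
··········██
··········░░

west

████████████
············
············
············
····░░░░░◊░█
····░█░░░░░█
····░█@░┼░┼█
····░░░░░░░░
····░███████
········████
···········█
···········░

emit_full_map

░░░░░◊░██····
░█░░░░░██████
░█@░┼░┼██████
░░░░░░░░░░░██
░█████████░██
····██████░██
·······███░██
·······░░░┼░░
·······░░░░░░
·······░░◊░░░
·······░░░░░░
·······░░░░░·
·······░░░░░·
·······█████·

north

████████████
████████████
············
············
····██░░░···
····░░░░░◊░█
····░█@░░░░█
····░█┼░┼░┼█
····░░░░░░░░
····░███████
········████
···········█

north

████████████
████████████
████████████
············
····██░░░···
····██░░░···
····░░@░░◊░█
····░█░░░░░█
····░█┼░┼░┼█
····░░░░░░░░
····░███████
········████

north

████████████
████████████
████████████
████████████
····█████···
····██░░░···
····██@░░···
····░░░░░◊░█
····░█░░░░░█
····░█┼░┼░┼█
····░░░░░░░░
····░███████

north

████████████
████████████
████████████
████████████
████████████
····█████···
····██@░░···
····██░░░···
····░░░░░◊░█
····░█░░░░░█
····░█┼░┼░┼█
····░░░░░░░░

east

████████████
████████████
████████████
████████████
████████████
···██████···
···██░@░░···
···██░░░░···
···░░░░░◊░██
···░█░░░░░██
···░█┼░┼░┼██
···░░░░░░░░░

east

████████████
████████████
████████████
████████████
████████████
··███████···
··██░░@░░···
··██░░░░░···
··░░░░░◊░██·
··░█░░░░░███
··░█┼░┼░┼███
··░░░░░░░░░░

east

████████████
████████████
████████████
████████████
████████████
·████████···
·██░░░@░█···
·██░░░░░█···
·░░░░░◊░██··
·░█░░░░░████
·░█┼░┼░┼████
·░░░░░░░░░░░

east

████████████
████████████
████████████
████████████
████████████
█████████···
██░░░░@██···
██░░░░░██···
░░░░░◊░██···
░█░░░░░█████
░█┼░┼░┼█████
░░░░░░░░░░░█

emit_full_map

█████████····
██░░░░@██····
██░░░░░██····
░░░░░◊░██····
░█░░░░░██████
░█┼░┼░┼██████
░░░░░░░░░░░██
░█████████░██
····██████░██
·······███░██
·······░░░┼░░
·······░░░░░░
·······░░◊░░░
·······░░░░░░
·······░░░░░·
·······░░░░░·
·······█████·
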